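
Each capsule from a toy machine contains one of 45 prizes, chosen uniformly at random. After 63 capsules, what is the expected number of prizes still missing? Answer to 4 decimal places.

For each prize, P(unseen after 63) = (44/45)^63 = 0.24273.
By linearity of expectation, E[unseen] = 45·(44/45)^63 = 10.92302.

10.9230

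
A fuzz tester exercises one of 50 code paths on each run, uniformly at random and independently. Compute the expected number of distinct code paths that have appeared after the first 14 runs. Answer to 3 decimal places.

For each code path, P(seen in 14 runs) = 1 - (49/50)^14 = 0.2464.
By linearity of expectation, E[distinct seen] = 50·(1 - (49/50)^14) = 12.3179.

12.318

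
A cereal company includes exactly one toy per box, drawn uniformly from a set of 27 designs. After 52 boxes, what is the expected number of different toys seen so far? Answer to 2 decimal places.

23.21

For each toy, P(seen in 52 boxes) = 1 - (26/27)^52 = 0.859.
By linearity of expectation, E[distinct seen] = 27·(1 - (26/27)^52) = 23.206.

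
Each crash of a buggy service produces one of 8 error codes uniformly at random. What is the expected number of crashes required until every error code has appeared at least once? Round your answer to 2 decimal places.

After k distinct error codes have appeared, the next crash gives a new one with probability (8-k)/8, so the expected wait for the (k+1)-th is 8/(8-k).
E[T] = 8/8 + 8/7 + 8/6 + ... + 8/2 + 8/1 = 8·H_{8}.
H_{8} = 2.718, so E[T] = 21.743.

21.74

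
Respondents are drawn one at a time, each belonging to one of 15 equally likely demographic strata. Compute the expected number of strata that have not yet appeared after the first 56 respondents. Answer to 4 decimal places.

For each stratum, P(unseen after 56) = (14/15)^56 = 0.02099.
By linearity of expectation, E[unseen] = 15·(14/15)^56 = 0.31488.

0.3149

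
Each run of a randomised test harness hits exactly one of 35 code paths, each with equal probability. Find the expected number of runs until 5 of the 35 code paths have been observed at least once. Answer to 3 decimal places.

With k distinct code paths already seen, the next new one arrives after an expected 35/(35-k) runs.
Sum over k = 0,...,4: E = 35/35 + 35/34 + 35/33 + 35/32 + 35/31 = 5.3128.

5.313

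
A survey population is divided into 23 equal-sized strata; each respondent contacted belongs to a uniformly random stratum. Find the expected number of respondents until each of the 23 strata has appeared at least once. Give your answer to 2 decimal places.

Split into phases: going from k distinct to k+1 distinct takes on average 23/(23-k) respondents.
E[T] = 23/23 + 23/22 + 23/21 + ... + 23/2 + 23/1 = 23·H_{23}.
H_{23} = 3.734, so E[T] = 85.889.

85.89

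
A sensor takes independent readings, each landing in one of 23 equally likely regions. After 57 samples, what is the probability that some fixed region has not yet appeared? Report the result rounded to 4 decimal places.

Each sample misses the fixed region with probability (23-1)/23 = 22/23, independently.
P(still missing after 57) = (22/23)^57 = 0.07936.

0.0794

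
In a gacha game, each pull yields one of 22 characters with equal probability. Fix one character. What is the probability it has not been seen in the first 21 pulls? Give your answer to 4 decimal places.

0.3765

On each pull the fixed character fails to appear with probability 21/22.
P(still missing after 21) = (21/22)^21 = 0.37647.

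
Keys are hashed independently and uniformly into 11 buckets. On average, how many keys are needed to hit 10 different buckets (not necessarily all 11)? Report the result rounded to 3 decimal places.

22.219

Going from k to k+1 distinct takes a geometric number of keys with mean 11/(11-k).
Sum over k = 0,...,9: E = 11/11 + 11/10 + 11/9 + ... + 11/3 + 11/2 = 22.2187.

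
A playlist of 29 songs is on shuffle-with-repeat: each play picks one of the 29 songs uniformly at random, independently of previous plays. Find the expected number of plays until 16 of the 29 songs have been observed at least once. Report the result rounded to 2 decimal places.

Going from k to k+1 distinct takes a geometric number of plays with mean 29/(29-k).
Sum over k = 0,...,15: E = 29/29 + 29/28 + 29/27 + ... + 29/15 + 29/14 = 22.664.

22.66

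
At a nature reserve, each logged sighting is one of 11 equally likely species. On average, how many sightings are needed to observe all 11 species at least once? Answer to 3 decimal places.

33.219

After k distinct species have appeared, the next sighting gives a new one with probability (11-k)/11, so the expected wait for the (k+1)-th is 11/(11-k).
E[T] = 11/11 + 11/10 + 11/9 + ... + 11/2 + 11/1 = 11·H_{11}.
H_{11} = 3.0199, so E[T] = 33.2187.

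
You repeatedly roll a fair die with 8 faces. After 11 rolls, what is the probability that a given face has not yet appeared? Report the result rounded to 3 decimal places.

0.230

On each roll the fixed face fails to appear with probability 7/8.
P(still missing after 11) = (7/8)^11 = 0.2302.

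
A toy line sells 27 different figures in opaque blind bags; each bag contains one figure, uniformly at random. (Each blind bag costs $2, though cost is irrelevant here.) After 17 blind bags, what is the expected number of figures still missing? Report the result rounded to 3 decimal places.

For each figure, P(unseen after 17) = (26/27)^17 = 0.5265.
By linearity of expectation, E[unseen] = 27·(26/27)^17 = 14.2143.

14.214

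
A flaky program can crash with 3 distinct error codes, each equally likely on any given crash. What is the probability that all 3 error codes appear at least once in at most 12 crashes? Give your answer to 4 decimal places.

0.9769

By inclusion–exclusion over which error codes are missing,
P(all seen) = Σ_{j=0}^{3} (-1)^j C(3,j)((3-j)/3)^12
= 1.00000 - 0.02312 + 0.00001 - 0.00000
= 0.97688.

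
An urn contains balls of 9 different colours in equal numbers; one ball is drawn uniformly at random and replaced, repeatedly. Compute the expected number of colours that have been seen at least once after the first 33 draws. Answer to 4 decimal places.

8.8154

For each colour, P(seen in 33 draws) = 1 - (8/9)^33 = 0.97949.
By linearity of expectation, E[distinct seen] = 9·(1 - (8/9)^33) = 8.81541.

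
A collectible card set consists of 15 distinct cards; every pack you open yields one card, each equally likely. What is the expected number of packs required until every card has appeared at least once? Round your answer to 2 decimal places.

49.77

The wait to go from k to k+1 distinct cards is geometric with mean 15/(15-k).
E[T] = 15/15 + 15/14 + 15/13 + ... + 15/2 + 15/1 = 15·H_{15}.
H_{15} = 3.318, so E[T] = 49.773.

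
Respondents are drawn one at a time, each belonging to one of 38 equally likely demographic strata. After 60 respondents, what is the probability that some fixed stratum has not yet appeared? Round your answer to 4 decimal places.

0.2019

Each respondent misses the fixed stratum with probability (38-1)/38 = 37/38, independently.
P(still missing after 60) = (37/38)^60 = 0.20188.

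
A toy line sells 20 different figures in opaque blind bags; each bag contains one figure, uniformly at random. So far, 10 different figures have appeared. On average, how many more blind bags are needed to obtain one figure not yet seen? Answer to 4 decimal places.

Each blind bag yields a new figure with probability (20-10)/20 = 10/20, so the wait is geometric with mean 20/10.
E = 20/10 = 2.00000.

2.0000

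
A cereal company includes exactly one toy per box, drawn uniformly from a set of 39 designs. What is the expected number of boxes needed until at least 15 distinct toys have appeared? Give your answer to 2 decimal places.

18.63

Going from k to k+1 distinct takes a geometric number of boxes with mean 39/(39-k).
Sum over k = 0,...,14: E = 39/39 + 39/38 + 39/37 + ... + 39/26 + 39/25 = 18.626.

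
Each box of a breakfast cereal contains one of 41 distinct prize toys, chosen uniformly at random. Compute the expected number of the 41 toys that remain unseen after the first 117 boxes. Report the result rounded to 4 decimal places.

2.2808

For each toy, P(unseen after 117) = (40/41)^117 = 0.05563.
By linearity of expectation, E[unseen] = 41·(40/41)^117 = 2.28082.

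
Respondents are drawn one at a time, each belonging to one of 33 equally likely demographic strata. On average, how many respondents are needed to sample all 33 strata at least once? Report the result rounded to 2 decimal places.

After k distinct strata have appeared, the next respondent gives a new one with probability (33-k)/33, so the expected wait for the (k+1)-th is 33/(33-k).
E[T] = 33/33 + 33/32 + 33/31 + ... + 33/2 + 33/1 = 33·H_{33}.
H_{33} = 4.089, so E[T] = 134.930.

134.93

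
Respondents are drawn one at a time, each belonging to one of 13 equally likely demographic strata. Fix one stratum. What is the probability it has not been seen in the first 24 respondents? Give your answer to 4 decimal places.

0.1465

On each respondent the fixed stratum fails to appear with probability 12/13.
P(still missing after 24) = (12/13)^24 = 0.14646.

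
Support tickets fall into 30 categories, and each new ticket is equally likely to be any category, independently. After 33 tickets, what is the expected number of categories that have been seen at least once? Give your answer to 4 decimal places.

For each category, P(seen in 33 tickets) = 1 - (29/30)^33 = 0.67331.
By linearity of expectation, E[distinct seen] = 30·(1 - (29/30)^33) = 20.19937.

20.1994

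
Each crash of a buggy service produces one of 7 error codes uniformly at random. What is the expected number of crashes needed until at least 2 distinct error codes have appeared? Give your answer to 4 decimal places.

Going from k to k+1 distinct takes a geometric number of crashes with mean 7/(7-k).
Sum over k = 0,...,1: E = 7/7 + 7/6 = 2.16667.

2.1667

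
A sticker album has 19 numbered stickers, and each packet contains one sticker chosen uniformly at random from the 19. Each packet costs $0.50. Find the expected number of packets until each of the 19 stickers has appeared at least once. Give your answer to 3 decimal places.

Split into phases: going from k distinct to k+1 distinct takes on average 19/(19-k) packets.
E[T] = 19/19 + 19/18 + 19/17 + ... + 19/2 + 19/1 = 19·H_{19}.
H_{19} = 3.5477, so E[T] = 67.4071.

67.407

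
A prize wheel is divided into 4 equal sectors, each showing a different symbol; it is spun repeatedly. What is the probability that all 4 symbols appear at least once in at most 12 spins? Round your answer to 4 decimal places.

0.8748

By inclusion–exclusion over which symbols are missing,
P(all seen) = Σ_{j=0}^{4} (-1)^j C(4,j)((4-j)/4)^12
= 1.00000 - 0.12671 + 0.00146 - 0.00000 + 0.00000
= 0.87476.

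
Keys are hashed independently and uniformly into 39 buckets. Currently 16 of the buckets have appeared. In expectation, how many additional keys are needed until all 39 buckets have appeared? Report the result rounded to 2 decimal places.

From k distinct to k+1 distinct takes on average 39/(39-k) keys.
Sum over k = 16,...,38: E = 39/23 + 39/22 + 39/21 + ... + 39/2 + 39/1 = 145.637.

145.64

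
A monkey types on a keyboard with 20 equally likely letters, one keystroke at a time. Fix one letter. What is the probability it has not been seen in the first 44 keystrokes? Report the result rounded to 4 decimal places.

Each keystroke misses the fixed letter with probability (20-1)/20 = 19/20, independently.
P(still missing after 44) = (19/20)^44 = 0.10467.

0.1047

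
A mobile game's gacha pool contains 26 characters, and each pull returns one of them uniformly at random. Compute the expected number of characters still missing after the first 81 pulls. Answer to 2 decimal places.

1.08

For each character, P(unseen after 81) = (25/26)^81 = 0.042.
By linearity of expectation, E[unseen] = 26·(25/26)^81 = 1.085.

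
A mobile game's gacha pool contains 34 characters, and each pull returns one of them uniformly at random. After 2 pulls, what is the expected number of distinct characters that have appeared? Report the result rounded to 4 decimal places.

For each character, P(seen in 2 pulls) = 1 - (33/34)^2 = 0.05796.
By linearity of expectation, E[distinct seen] = 34·(1 - (33/34)^2) = 1.97059.

1.9706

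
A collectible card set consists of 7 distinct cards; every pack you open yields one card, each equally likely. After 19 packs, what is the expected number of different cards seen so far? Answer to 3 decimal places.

For each card, P(seen in 19 packs) = 1 - (6/7)^19 = 0.9465.
By linearity of expectation, E[distinct seen] = 7·(1 - (6/7)^19) = 6.6258.

6.626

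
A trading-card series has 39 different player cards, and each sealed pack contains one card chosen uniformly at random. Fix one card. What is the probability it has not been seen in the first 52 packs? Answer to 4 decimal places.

Each pack misses the fixed card with probability (39-1)/39 = 38/39, independently.
P(still missing after 52) = (38/39)^52 = 0.25905.

0.2591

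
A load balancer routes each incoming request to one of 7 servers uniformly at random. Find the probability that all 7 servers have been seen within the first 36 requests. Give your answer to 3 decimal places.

By inclusion–exclusion over which servers are missing,
P(all seen) = Σ_{j=0}^{7} (-1)^j C(7,j)((7-j)/7)^36
= 1.0000 - 0.0272 + 0.0001 - 0.0000 + 0.0000 - 0.0000 + 0.0000 - 0.0000
= 0.9729.

0.973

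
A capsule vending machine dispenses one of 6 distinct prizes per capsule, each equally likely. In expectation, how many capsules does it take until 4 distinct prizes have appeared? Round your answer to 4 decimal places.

5.7000

With k distinct prizes already seen, the next new one arrives after an expected 6/(6-k) capsules.
Sum over k = 0,...,3: E = 6/6 + 6/5 + 6/4 + 6/3 = 5.70000.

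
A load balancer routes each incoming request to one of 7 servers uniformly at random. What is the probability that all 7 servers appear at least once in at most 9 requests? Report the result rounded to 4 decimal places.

Let A_i be the event that server i is missing after 9 requests. By inclusion–exclusion on the A_i,
P(all seen) = Σ_{j=0}^{7} (-1)^j C(7,j)((7-j)/7)^9
= 1.00000 - 1.74814 + 1.01641 - 0.22737 + 0.01707 - 0.00027 + 0.00000 - 0.00000
= 0.05770.

0.0577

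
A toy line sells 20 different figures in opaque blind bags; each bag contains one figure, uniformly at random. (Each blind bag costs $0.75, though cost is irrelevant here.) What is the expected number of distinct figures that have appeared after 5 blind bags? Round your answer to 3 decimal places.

4.524

For each figure, P(seen in 5 blind bags) = 1 - (19/20)^5 = 0.2262.
By linearity of expectation, E[distinct seen] = 20·(1 - (19/20)^5) = 4.5244.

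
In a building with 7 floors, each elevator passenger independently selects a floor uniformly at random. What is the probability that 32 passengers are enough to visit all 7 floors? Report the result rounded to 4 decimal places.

0.9500

By inclusion–exclusion over which floors are missing,
P(all seen) = Σ_{j=0}^{7} (-1)^j C(7,j)((7-j)/7)^32
= 1.00000 - 0.05044 + 0.00044 - 0.00000 + 0.00000 - 0.00000 + 0.00000 - 0.00000
= 0.95000.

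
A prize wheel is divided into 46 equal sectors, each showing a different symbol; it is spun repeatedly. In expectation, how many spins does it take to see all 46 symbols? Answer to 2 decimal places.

The wait to go from k to k+1 distinct symbols is geometric with mean 46/(46-k).
E[T] = 46/46 + 46/45 + 46/44 + ... + 46/2 + 46/1 = 46·H_{46}.
H_{46} = 4.417, so E[T] = 203.168.

203.17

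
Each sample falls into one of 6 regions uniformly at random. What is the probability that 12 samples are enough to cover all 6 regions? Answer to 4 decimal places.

0.4378

Let A_i be the event that region i is missing after 12 samples. By inclusion–exclusion on the A_i,
P(all seen) = Σ_{j=0}^{6} (-1)^j C(6,j)((6-j)/6)^12
= 1.00000 - 0.67294 + 0.11561 - 0.00488 + 0.00003 - 0.00000 + 0.00000
= 0.43782.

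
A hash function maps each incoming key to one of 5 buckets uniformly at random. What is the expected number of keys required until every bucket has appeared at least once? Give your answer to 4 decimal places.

After k distinct buckets have appeared, the next key gives a new one with probability (5-k)/5, so the expected wait for the (k+1)-th is 5/(5-k).
E[T] = 5/5 + 5/4 + 5/3 + 5/2 + 5/1 = 5·H_{5}.
H_{5} = 2.28333, so E[T] = 11.41667.

11.4167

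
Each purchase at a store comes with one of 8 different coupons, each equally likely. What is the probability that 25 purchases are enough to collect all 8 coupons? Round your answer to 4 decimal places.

By inclusion–exclusion over which coupons are missing,
P(all seen) = Σ_{j=0}^{8} (-1)^j C(8,j)((8-j)/8)^25
= 1.00000 - 0.28398 + 0.02107 - 0.00044 + 0.00000 - 0.00000 + 0.00000 - 0.00000 + 0.00000
= 0.73665.

0.7366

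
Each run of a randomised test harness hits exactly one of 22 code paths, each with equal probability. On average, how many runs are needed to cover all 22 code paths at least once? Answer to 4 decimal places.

After k distinct code paths have appeared, the next run gives a new one with probability (22-k)/22, so the expected wait for the (k+1)-th is 22/(22-k).
E[T] = 22/22 + 22/21 + 22/20 + ... + 22/2 + 22/1 = 22·H_{22}.
H_{22} = 3.69081, so E[T] = 81.19789.

81.1979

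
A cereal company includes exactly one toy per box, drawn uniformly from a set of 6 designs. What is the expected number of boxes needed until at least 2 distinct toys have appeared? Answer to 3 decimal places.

With k distinct toys already seen, the next new one arrives after an expected 6/(6-k) boxes.
Sum over k = 0,...,1: E = 6/6 + 6/5 = 2.2000.

2.200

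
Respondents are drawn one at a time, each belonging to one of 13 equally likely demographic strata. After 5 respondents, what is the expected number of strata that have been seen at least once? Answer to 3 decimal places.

4.288

For each stratum, P(seen in 5 respondents) = 1 - (12/13)^5 = 0.3298.
By linearity of expectation, E[distinct seen] = 13·(1 - (12/13)^5) = 4.2877.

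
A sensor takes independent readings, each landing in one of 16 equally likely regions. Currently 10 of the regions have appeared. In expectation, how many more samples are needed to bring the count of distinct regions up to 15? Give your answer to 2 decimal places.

From k distinct to k+1 distinct takes on average 16/(16-k) samples.
Sum over k = 10,...,14: E = 16/6 + 16/5 + 16/4 + 16/3 + 16/2 = 23.200.

23.20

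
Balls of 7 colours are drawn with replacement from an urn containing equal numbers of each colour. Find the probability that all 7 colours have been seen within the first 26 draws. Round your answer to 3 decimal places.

By inclusion–exclusion over which colours are missing,
P(all seen) = Σ_{j=0}^{7} (-1)^j C(7,j)((7-j)/7)^26
= 1.0000 - 0.1272 + 0.0033 - 0.0000 + 0.0000 - 0.0000 + 0.0000 - 0.0000
= 0.8761.

0.876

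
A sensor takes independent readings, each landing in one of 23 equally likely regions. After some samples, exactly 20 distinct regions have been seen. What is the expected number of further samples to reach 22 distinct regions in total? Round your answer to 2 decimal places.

From k distinct to k+1 distinct takes on average 23/(23-k) samples.
Sum over k = 20,...,21: E = 23/3 + 23/2 = 19.167.

19.17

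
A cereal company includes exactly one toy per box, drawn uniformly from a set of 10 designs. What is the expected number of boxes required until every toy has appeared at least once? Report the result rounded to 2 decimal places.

Split into phases: going from k distinct to k+1 distinct takes on average 10/(10-k) boxes.
E[T] = 10/10 + 10/9 + 10/8 + ... + 10/2 + 10/1 = 10·H_{10}.
H_{10} = 2.929, so E[T] = 29.290.

29.29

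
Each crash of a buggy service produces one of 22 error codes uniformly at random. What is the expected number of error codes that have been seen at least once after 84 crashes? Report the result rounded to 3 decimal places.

For each error code, P(seen in 84 crashes) = 1 - (21/22)^84 = 0.9799.
By linearity of expectation, E[distinct seen] = 22·(1 - (21/22)^84) = 21.5581.

21.558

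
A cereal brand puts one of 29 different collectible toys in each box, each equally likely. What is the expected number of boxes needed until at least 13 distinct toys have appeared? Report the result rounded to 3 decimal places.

Going from k to k+1 distinct takes a geometric number of boxes with mean 29/(29-k).
Sum over k = 0,...,12: E = 29/29 + 29/28 + 29/27 + ... + 29/18 + 29/17 = 16.8468.

16.847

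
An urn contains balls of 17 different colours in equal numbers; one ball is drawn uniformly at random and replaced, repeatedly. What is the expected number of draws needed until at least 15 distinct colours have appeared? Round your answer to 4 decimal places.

With k distinct colours already seen, the next new one arrives after an expected 17/(17-k) draws.
Sum over k = 0,...,14: E = 17/17 + 17/16 + 17/15 + ... + 17/4 + 17/3 = 32.97239.

32.9724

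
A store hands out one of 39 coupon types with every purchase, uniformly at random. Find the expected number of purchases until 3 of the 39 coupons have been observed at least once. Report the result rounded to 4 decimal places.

3.0804

With k distinct coupons already seen, the next new one arrives after an expected 39/(39-k) purchases.
Sum over k = 0,...,2: E = 39/39 + 39/38 + 39/37 = 3.08037.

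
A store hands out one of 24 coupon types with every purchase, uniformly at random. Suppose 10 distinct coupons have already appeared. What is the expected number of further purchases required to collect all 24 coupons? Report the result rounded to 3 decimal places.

With k distinct coupons already seen, the next new one takes an expected 24/(24-k) purchases.
Sum over k = 10,...,23: E = 24/14 + 24/13 + 24/12 + ... + 24/2 + 24/1 = 78.0375.

78.037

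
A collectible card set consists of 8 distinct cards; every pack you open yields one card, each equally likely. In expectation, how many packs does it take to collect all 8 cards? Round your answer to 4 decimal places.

The wait to go from k to k+1 distinct cards is geometric with mean 8/(8-k).
E[T] = 8/8 + 8/7 + 8/6 + ... + 8/2 + 8/1 = 8·H_{8}.
H_{8} = 2.71786, so E[T] = 21.74286.

21.7429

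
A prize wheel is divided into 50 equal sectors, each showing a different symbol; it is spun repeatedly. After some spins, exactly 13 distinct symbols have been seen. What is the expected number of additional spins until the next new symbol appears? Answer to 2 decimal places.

Each spin yields a new symbol with probability (50-13)/50 = 37/50, so the wait is geometric with mean 50/37.
E = 50/37 = 1.351.

1.35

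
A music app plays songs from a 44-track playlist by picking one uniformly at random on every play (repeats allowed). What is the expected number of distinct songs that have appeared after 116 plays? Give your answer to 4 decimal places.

For each song, P(seen in 116 plays) = 1 - (43/44)^116 = 0.93052.
By linearity of expectation, E[distinct seen] = 44·(1 - (43/44)^116) = 40.94309.

40.9431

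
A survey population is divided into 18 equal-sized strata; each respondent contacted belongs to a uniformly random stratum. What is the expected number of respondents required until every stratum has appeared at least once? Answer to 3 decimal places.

62.912

The wait to go from k to k+1 distinct strata is geometric with mean 18/(18-k).
E[T] = 18/18 + 18/17 + 18/16 + ... + 18/2 + 18/1 = 18·H_{18}.
H_{18} = 3.4951, so E[T] = 62.9119.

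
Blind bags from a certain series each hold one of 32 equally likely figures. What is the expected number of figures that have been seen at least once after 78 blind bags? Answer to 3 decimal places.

29.311

For each figure, P(seen in 78 blind bags) = 1 - (31/32)^78 = 0.9160.
By linearity of expectation, E[distinct seen] = 32·(1 - (31/32)^78) = 29.3105.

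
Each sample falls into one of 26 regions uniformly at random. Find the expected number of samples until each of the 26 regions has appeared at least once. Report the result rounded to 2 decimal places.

Split into phases: going from k distinct to k+1 distinct takes on average 26/(26-k) samples.
E[T] = 26/26 + 26/25 + 26/24 + ... + 26/2 + 26/1 = 26·H_{26}.
H_{26} = 3.854, so E[T] = 100.215.

100.21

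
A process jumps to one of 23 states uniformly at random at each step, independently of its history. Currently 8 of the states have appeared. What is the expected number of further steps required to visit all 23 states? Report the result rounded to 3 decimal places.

76.319

With k distinct states already seen, the next new one takes an expected 23/(23-k) steps.
Sum over k = 8,...,22: E = 23/15 + 23/14 + 23/13 + ... + 23/2 + 23/1 = 76.3193.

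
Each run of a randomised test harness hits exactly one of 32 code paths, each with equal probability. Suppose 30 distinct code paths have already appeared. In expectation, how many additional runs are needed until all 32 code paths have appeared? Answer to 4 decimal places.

From k distinct to k+1 distinct takes on average 32/(32-k) runs.
Sum over k = 30,...,31: E = 32/2 + 32/1 = 48.00000.

48.0000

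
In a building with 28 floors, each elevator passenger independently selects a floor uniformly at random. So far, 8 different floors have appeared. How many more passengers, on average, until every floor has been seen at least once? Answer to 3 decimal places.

The wait to go from k to k+1 distinct floors is geometric with mean 28/(28-k).
Sum over k = 8,...,27: E = 28/20 + 28/19 + 28/18 + ... + 28/2 + 28/1 = 100.7367.

100.737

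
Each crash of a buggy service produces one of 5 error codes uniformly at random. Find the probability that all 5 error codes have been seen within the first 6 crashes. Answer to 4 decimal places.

By inclusion–exclusion over which error codes are missing,
P(all seen) = Σ_{j=0}^{5} (-1)^j C(5,j)((5-j)/5)^6
= 1.00000 - 1.31072 + 0.46656 - 0.04096 + 0.00032 - 0.00000
= 0.11520.

0.1152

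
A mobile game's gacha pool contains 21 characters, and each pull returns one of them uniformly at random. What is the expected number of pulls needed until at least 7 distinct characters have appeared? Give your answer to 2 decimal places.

With k distinct characters already seen, the next new one arrives after an expected 21/(21-k) pulls.
Sum over k = 0,...,6: E = 21/21 + 21/20 + 21/19 + ... + 21/16 + 21/15 = 8.270.

8.27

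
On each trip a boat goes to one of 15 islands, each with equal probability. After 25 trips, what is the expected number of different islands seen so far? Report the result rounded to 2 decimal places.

12.33

For each island, P(seen in 25 trips) = 1 - (14/15)^25 = 0.822.
By linearity of expectation, E[distinct seen] = 15·(1 - (14/15)^25) = 12.327.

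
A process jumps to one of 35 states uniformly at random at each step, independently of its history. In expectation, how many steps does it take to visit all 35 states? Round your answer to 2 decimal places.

Split into phases: going from k distinct to k+1 distinct takes on average 35/(35-k) steps.
E[T] = 35/35 + 35/34 + 35/33 + ... + 35/2 + 35/1 = 35·H_{35}.
H_{35} = 4.147, so E[T] = 145.137.

145.14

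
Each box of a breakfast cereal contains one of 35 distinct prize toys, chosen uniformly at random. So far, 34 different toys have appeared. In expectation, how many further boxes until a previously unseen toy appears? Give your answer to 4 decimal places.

Each box yields a new toy with probability (35-34)/35 = 1/35, so the wait is geometric with mean 35/1.
E = 35/1 = 35.00000.

35.0000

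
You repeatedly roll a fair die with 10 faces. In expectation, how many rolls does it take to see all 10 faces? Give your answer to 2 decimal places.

29.29

After k distinct faces have appeared, the next roll gives a new one with probability (10-k)/10, so the expected wait for the (k+1)-th is 10/(10-k).
E[T] = 10/10 + 10/9 + 10/8 + ... + 10/2 + 10/1 = 10·H_{10}.
H_{10} = 2.929, so E[T] = 29.290.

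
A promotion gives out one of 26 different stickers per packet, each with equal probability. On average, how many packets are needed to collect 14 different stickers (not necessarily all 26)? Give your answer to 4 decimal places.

With k distinct stickers already seen, the next new one arrives after an expected 26/(26-k) packets.
Sum over k = 0,...,13: E = 26/26 + 26/25 + 26/24 + ... + 26/14 + 26/13 = 19.53143.

19.5314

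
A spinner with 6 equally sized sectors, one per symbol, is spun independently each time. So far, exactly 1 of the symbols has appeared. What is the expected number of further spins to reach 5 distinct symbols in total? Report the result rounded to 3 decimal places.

7.700

The wait to go from k to k+1 distinct symbols is geometric with mean 6/(6-k).
Sum over k = 1,...,4: E = 6/5 + 6/4 + 6/3 + 6/2 = 7.7000.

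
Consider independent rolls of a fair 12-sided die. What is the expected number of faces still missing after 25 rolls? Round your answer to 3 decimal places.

For each face, P(unseen after 25) = (11/12)^25 = 0.1136.
By linearity of expectation, E[unseen] = 12·(11/12)^25 = 1.3629.

1.363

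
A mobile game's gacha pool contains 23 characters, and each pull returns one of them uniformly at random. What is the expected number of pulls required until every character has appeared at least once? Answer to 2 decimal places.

85.89

The wait to go from k to k+1 distinct characters is geometric with mean 23/(23-k).
E[T] = 23/23 + 23/22 + 23/21 + ... + 23/2 + 23/1 = 23·H_{23}.
H_{23} = 3.734, so E[T] = 85.889.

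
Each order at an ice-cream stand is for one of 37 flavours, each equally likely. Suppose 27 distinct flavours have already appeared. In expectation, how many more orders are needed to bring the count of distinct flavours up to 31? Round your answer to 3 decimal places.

17.722

The wait to go from k to k+1 distinct flavours is geometric with mean 37/(37-k).
Sum over k = 27,...,30: E = 37/10 + 37/9 + 37/8 + 37/7 = 17.7218.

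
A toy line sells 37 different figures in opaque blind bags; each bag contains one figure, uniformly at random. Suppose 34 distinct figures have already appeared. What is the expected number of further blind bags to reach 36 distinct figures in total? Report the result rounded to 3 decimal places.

30.833

With k distinct figures already seen, the next new one takes an expected 37/(37-k) blind bags.
Sum over k = 34,...,35: E = 37/3 + 37/2 = 30.8333.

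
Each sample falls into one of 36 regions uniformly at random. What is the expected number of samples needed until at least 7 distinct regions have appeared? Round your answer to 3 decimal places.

7.665

With k distinct regions already seen, the next new one arrives after an expected 36/(36-k) samples.
Sum over k = 0,...,6: E = 36/36 + 36/35 + 36/34 + ... + 36/31 + 36/30 = 7.6646.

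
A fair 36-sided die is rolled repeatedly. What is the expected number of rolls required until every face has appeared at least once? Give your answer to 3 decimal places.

150.284

Split into phases: going from k distinct to k+1 distinct takes on average 36/(36-k) rolls.
E[T] = 36/36 + 36/35 + 36/34 + ... + 36/2 + 36/1 = 36·H_{36}.
H_{36} = 4.1746, so E[T] = 150.2841.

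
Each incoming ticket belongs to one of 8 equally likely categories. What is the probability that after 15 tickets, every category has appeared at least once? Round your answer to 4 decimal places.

0.2482

By inclusion–exclusion over which categories are missing,
P(all seen) = Σ_{j=0}^{8} (-1)^j C(8,j)((8-j)/8)^15
= 1.00000 - 1.07947 + 0.37418 - 0.04857 + 0.00214 - 0.00002 + 0.00000 - 0.00000 + 0.00000
= 0.24825.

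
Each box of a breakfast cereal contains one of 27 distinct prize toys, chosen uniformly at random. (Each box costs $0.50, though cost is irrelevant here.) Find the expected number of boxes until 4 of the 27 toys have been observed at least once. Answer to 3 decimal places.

4.243

With k distinct toys already seen, the next new one arrives after an expected 27/(27-k) boxes.
Sum over k = 0,...,3: E = 27/27 + 27/26 + 27/25 + 27/24 = 4.2435.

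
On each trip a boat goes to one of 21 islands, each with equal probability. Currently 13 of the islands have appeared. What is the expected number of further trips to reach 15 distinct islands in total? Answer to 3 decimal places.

The wait to go from k to k+1 distinct islands is geometric with mean 21/(21-k).
Sum over k = 13,...,14: E = 21/8 + 21/7 = 5.6250.

5.625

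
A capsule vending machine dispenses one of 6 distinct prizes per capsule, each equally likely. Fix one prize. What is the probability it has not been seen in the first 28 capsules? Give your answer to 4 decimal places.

0.0061

Each capsule misses the fixed prize with probability (6-1)/6 = 5/6, independently.
P(still missing after 28) = (5/6)^28 = 0.00607.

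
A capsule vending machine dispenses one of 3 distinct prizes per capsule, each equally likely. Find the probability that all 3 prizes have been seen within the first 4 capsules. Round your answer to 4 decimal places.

0.4444

By inclusion–exclusion over which prizes are missing,
P(all seen) = Σ_{j=0}^{3} (-1)^j C(3,j)((3-j)/3)^4
= 1.00000 - 0.59259 + 0.03704 - 0.00000
= 0.44444.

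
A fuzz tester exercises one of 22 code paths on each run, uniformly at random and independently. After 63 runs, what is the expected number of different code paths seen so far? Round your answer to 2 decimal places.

For each code path, P(seen in 63 runs) = 1 - (21/22)^63 = 0.947.
By linearity of expectation, E[distinct seen] = 22·(1 - (21/22)^63) = 20.826.

20.83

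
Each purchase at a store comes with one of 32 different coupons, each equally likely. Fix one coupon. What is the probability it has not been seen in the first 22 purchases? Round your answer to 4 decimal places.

0.4973

On each purchase the fixed coupon fails to appear with probability 31/32.
P(still missing after 22) = (31/32)^22 = 0.49734.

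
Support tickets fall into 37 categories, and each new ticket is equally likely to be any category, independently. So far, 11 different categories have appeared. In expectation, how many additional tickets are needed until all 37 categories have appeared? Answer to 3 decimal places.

With k distinct categories already seen, the next new one takes an expected 37/(37-k) tickets.
Sum over k = 11,...,36: E = 37/26 + 37/25 + 37/24 + ... + 37/2 + 37/1 = 142.6135.

142.614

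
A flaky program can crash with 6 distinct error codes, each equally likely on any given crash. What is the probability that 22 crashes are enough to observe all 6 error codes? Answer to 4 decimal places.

0.8933

By inclusion–exclusion over which error codes are missing,
P(all seen) = Σ_{j=0}^{6} (-1)^j C(6,j)((6-j)/6)^22
= 1.00000 - 0.10868 + 0.00200 - 0.00000 + 0.00000 - 0.00000 + 0.00000
= 0.89332.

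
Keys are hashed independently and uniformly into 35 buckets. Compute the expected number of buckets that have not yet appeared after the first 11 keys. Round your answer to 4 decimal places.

For each bucket, P(unseen after 11) = (34/35)^11 = 0.72698.
By linearity of expectation, E[unseen] = 35·(34/35)^11 = 25.44413.

25.4441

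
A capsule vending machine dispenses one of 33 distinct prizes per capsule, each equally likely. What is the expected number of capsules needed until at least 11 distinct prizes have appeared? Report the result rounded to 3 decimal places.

13.134

Going from k to k+1 distinct takes a geometric number of capsules with mean 33/(33-k).
Sum over k = 0,...,10: E = 33/33 + 33/32 + 33/31 + ... + 33/24 + 33/23 = 13.1335.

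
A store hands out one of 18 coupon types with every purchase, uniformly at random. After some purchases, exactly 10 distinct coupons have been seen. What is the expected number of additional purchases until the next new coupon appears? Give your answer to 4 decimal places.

The number of purchases until the next new coupon is geometric with success probability 8/18, so its mean is 18/8.
E = 18/8 = 2.25000.

2.2500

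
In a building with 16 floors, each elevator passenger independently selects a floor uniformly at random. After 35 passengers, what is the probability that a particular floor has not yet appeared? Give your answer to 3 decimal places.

On each passenger the fixed floor fails to appear with probability 15/16.
P(still missing after 35) = (15/16)^35 = 0.1045.

0.104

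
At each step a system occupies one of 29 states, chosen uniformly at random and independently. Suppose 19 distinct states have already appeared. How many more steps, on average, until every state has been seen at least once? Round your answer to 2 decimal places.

From k distinct to k+1 distinct takes on average 29/(29-k) steps.
Sum over k = 19,...,28: E = 29/10 + 29/9 + 29/8 + ... + 29/2 + 29/1 = 84.940.

84.94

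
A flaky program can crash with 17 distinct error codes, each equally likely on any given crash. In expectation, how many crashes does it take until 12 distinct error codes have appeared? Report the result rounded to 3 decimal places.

Going from k to k+1 distinct takes a geometric number of crashes with mean 17/(17-k).
Sum over k = 0,...,11: E = 17/17 + 17/16 + 17/15 + ... + 17/7 + 17/6 = 19.6557.

19.656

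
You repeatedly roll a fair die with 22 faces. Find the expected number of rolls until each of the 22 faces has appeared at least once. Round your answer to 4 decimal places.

81.1979

Split into phases: going from k distinct to k+1 distinct takes on average 22/(22-k) rolls.
E[T] = 22/22 + 22/21 + 22/20 + ... + 22/2 + 22/1 = 22·H_{22}.
H_{22} = 3.69081, so E[T] = 81.19789.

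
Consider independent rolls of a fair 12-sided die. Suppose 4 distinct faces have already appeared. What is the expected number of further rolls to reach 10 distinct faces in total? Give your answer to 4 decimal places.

The wait to go from k to k+1 distinct faces is geometric with mean 12/(12-k).
Sum over k = 4,...,9: E = 12/8 + 12/7 + 12/6 + 12/5 + 12/4 + 12/3 = 14.61429.

14.6143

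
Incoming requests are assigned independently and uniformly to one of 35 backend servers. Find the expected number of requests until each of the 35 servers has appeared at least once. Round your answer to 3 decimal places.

The wait to go from k to k+1 distinct servers is geometric with mean 35/(35-k).
E[T] = 35/35 + 35/34 + 35/33 + ... + 35/2 + 35/1 = 35·H_{35}.
H_{35} = 4.1468, so E[T] = 145.1373.

145.137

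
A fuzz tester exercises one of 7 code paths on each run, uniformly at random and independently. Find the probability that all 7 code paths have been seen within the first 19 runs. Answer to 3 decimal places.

Let A_i be the event that code path i is missing after 19 runs. By inclusion–exclusion on the A_i,
P(all seen) = Σ_{j=0}^{7} (-1)^j C(7,j)((7-j)/7)^19
= 1.0000 - 0.3742 + 0.0351 - 0.0008 + 0.0000 - 0.0000 + 0.0000 - 0.0000
= 0.6601.

0.660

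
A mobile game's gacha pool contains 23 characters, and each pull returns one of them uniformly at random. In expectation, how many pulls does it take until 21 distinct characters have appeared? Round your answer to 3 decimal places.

With k distinct characters already seen, the next new one arrives after an expected 23/(23-k) pulls.
Sum over k = 0,...,20: E = 23/23 + 23/22 + 23/21 + ... + 23/4 + 23/3 = 51.3887.

51.389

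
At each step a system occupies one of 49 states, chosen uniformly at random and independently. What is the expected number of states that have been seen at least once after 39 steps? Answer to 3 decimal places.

27.074

For each state, P(seen in 39 steps) = 1 - (48/49)^39 = 0.5525.
By linearity of expectation, E[distinct seen] = 49·(1 - (48/49)^39) = 27.0741.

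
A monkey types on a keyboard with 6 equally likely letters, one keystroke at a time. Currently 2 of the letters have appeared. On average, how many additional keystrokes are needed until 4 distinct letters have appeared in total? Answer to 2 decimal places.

From k distinct to k+1 distinct takes on average 6/(6-k) keystrokes.
Sum over k = 2,...,3: E = 6/4 + 6/3 = 3.500.

3.50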